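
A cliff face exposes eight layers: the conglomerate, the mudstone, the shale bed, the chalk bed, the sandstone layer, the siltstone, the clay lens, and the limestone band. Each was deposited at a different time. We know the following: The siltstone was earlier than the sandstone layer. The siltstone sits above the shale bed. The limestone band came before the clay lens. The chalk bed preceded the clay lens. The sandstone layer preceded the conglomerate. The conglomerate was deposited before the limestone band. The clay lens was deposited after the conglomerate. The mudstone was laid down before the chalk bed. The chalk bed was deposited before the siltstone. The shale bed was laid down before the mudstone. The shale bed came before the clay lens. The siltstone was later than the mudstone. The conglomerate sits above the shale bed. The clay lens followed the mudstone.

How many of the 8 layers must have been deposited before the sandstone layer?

4

Directly stated before the sandstone layer: the siltstone.
The chalk bed reaches the sandstone layer via the chalk bed → the siltstone → the sandstone layer.
The mudstone reaches the sandstone layer via the mudstone → the siltstone → the sandstone layer.
The shale bed reaches the sandstone layer via the shale bed → the siltstone → the sandstone layer.
No chain forces the conglomerate (or any of the others) ahead of the sandstone layer.
That's the chalk bed, the mudstone, the shale bed, and the siltstone — 4 in all.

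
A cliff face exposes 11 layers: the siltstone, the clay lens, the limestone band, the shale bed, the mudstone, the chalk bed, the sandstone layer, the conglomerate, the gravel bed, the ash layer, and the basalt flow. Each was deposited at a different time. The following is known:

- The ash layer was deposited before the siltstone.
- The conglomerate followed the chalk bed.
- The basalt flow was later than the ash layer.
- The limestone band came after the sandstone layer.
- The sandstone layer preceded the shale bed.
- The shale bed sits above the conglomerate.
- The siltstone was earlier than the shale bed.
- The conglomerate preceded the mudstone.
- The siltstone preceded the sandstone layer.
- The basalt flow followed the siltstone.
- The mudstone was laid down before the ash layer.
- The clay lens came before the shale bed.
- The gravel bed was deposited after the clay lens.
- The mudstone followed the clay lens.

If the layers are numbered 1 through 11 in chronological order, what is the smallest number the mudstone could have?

The chalk bed, the clay lens, and the conglomerate must all come before the mudstone — 3 forced predecessors.
Nothing else is forced ahead of the mudstone, so its earliest slot is position 3 + 1 = 4.

4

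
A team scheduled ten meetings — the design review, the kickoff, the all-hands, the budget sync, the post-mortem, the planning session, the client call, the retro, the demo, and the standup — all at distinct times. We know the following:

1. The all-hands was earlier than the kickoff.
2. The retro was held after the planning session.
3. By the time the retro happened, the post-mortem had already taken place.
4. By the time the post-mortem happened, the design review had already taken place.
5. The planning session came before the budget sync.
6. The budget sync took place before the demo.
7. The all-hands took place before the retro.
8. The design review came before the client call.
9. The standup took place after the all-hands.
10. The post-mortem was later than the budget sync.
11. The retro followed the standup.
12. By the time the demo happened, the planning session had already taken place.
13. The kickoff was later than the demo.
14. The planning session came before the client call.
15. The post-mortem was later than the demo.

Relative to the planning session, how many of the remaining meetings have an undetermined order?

Forced after the planning session: the budget sync, the client call, the demo, the kickoff, the post-mortem, and the retro.
That leaves the all-hands, the design review, and the standup with no forced order relative to the planning session — 3.

3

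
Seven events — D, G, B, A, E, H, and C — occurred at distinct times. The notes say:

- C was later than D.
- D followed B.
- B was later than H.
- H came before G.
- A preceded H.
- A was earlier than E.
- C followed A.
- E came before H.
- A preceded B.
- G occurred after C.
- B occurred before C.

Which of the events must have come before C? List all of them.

Directly stated before C: A, B, and D.
E reaches C via E → H → B → C.
H reaches C via H → B → C.

A, B, D, E, H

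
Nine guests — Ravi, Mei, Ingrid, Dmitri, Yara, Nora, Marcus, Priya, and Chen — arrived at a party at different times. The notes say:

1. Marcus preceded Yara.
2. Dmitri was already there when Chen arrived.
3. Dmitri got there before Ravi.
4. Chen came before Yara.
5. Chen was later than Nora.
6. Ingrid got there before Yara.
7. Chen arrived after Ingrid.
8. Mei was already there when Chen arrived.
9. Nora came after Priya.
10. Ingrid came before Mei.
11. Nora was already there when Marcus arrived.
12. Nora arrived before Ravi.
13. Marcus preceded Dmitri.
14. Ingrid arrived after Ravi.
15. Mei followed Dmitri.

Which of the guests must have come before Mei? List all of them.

Directly stated before Mei: Dmitri and Ingrid.
Marcus reaches Mei via Marcus → Dmitri → Mei.
Nora reaches Mei via Nora → Ravi → Ingrid → Mei.
Priya reaches Mei via Priya → Nora → Ravi → Ingrid → Mei.
Likewise Ravi reaches Mei by chaining the stated constraints.

Dmitri, Ingrid, Marcus, Nora, Priya, Ravi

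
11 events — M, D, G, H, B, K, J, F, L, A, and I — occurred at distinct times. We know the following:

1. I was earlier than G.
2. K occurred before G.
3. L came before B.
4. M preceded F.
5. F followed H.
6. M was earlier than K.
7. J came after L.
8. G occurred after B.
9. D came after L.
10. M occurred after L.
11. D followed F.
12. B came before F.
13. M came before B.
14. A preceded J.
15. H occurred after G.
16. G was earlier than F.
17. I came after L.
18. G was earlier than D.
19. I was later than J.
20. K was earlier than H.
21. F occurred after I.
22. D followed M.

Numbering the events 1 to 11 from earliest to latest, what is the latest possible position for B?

7

B must come before D, F, G, and H — 4 events forced after it.
Everything else can be placed before B in some valid order, so B can sit as late as position 11 − 4 = 7.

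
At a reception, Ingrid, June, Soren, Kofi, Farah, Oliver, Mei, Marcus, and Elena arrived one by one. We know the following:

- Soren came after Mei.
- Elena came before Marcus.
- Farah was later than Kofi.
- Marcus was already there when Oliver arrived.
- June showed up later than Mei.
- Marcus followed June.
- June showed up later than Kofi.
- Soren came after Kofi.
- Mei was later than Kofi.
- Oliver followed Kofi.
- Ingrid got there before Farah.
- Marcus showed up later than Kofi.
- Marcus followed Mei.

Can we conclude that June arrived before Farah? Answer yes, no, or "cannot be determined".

No chain of stated constraints runs from June to Farah, and none runs from Farah to June either.
So the relative order of June and Farah is not fixed by the given facts.

cannot be determined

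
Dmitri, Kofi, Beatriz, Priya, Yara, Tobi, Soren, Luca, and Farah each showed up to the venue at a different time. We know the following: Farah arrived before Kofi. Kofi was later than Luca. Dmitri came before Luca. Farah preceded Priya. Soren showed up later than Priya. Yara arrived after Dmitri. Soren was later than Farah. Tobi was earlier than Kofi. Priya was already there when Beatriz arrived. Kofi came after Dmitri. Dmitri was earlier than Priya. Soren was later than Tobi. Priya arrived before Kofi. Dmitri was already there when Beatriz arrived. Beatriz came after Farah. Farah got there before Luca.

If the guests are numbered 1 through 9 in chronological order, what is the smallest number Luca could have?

Dmitri and Farah must both come before Luca — 2 forced predecessors.
Nothing else is forced ahead of Luca, so their earliest slot is position 2 + 1 = 3.

3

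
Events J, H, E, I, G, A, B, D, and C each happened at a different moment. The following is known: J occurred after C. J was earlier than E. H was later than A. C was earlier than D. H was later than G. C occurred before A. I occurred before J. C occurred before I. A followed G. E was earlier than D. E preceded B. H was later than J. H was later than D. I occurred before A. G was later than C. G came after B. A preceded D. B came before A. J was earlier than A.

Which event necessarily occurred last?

Every other event has a chain of constraints placing it before H, so H is last.

H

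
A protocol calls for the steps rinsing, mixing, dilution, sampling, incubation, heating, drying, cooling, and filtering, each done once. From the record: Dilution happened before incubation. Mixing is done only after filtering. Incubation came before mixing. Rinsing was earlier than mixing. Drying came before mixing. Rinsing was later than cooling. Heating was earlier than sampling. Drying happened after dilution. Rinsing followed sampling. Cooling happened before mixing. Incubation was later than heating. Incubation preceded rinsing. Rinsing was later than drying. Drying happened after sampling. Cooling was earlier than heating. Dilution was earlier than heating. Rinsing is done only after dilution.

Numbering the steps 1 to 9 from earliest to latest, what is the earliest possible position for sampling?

Cooling, dilution, and heating must all come before sampling — 3 forced predecessors.
Nothing else is forced ahead of sampling, so its earliest slot is position 3 + 1 = 4.

4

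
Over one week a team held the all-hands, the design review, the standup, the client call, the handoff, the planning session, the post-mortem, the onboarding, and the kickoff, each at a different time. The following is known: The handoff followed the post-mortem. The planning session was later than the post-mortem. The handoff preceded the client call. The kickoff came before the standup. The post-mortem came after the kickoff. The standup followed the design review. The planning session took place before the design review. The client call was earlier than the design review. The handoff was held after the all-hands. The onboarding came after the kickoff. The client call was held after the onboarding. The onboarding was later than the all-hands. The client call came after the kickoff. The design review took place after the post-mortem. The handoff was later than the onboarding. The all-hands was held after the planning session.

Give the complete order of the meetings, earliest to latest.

The constraints fix every adjacent pair, so only one ordering works:
the kickoff → the post-mortem → the planning session → the all-hands → the onboarding → the handoff → the client call → the design review → the standup.

the kickoff, the post-mortem, the planning session, the all-hands, the onboarding, the handoff, the client call, the design review, the standup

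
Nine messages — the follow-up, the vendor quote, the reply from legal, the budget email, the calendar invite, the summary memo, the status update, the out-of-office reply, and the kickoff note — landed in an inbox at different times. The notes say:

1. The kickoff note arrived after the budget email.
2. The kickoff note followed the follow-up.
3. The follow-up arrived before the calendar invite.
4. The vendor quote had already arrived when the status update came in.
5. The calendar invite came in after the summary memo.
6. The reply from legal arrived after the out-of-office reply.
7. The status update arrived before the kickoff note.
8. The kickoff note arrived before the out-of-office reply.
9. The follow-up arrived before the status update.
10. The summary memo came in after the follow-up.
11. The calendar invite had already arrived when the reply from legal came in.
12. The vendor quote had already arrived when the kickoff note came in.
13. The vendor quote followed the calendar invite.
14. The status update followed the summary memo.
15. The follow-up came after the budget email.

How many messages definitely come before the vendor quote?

4

Directly stated before the vendor quote: the calendar invite.
The budget email reaches the vendor quote via the budget email → the follow-up → the calendar invite → the vendor quote.
The follow-up reaches the vendor quote via the follow-up → the calendar invite → the vendor quote.
The summary memo reaches the vendor quote via the summary memo → the calendar invite → the vendor quote.
That's the budget email, the calendar invite, the follow-up, and the summary memo — 4 in all.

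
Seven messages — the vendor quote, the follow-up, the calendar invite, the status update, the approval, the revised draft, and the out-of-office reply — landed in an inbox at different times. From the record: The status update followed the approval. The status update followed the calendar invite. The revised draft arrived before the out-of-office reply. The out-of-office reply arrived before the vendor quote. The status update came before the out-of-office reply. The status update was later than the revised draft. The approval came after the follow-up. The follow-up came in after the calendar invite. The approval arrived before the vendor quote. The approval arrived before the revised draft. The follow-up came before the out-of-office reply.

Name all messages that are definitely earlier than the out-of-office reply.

the approval, the calendar invite, the follow-up, the revised draft, the status update

Directly stated before the out-of-office reply: the follow-up, the revised draft, and the status update.
The approval reaches the out-of-office reply via the approval → the revised draft → the out-of-office reply.
The calendar invite reaches the out-of-office reply via the calendar invite → the follow-up → the out-of-office reply.
No chain forces the vendor quote ahead of the out-of-office reply.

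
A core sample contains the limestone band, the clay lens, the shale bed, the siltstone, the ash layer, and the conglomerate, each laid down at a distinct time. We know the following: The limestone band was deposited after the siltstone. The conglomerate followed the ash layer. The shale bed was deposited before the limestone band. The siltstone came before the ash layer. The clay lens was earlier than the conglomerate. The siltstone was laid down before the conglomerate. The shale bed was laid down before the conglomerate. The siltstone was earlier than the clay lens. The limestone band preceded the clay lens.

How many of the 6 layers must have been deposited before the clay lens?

3

Directly stated before the clay lens: the limestone band and the siltstone.
The shale bed reaches the clay lens via the shale bed → the limestone band → the clay lens.
That's the limestone band, the shale bed, and the siltstone — 3 in all.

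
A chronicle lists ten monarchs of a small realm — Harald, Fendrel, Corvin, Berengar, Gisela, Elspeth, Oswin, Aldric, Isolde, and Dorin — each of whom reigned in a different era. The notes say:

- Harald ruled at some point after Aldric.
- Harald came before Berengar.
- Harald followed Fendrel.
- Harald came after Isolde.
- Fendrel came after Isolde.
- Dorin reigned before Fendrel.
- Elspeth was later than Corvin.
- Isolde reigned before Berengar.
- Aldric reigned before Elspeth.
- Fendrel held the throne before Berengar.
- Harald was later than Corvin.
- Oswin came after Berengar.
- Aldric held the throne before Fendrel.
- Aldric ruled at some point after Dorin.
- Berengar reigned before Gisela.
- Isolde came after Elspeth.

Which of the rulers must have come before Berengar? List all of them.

Directly stated before Berengar: Fendrel, Harald, and Isolde.
Aldric reaches Berengar via Aldric → Harald → Berengar.
Corvin reaches Berengar via Corvin → Harald → Berengar.
Dorin reaches Berengar via Dorin → Fendrel → Berengar.
Likewise Elspeth reaches Berengar by chaining the stated constraints.

Aldric, Corvin, Dorin, Elspeth, Fendrel, Harald, Isolde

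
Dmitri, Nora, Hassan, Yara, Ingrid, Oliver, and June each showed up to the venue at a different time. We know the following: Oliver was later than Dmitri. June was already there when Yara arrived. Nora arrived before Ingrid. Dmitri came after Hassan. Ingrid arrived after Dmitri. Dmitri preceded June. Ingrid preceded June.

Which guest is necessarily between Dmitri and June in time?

Ingrid

Tracing the constraints gives Dmitri → Ingrid → June, so Ingrid sits after Dmitri and before June.
No other guest is forced both after Dmitri and before June.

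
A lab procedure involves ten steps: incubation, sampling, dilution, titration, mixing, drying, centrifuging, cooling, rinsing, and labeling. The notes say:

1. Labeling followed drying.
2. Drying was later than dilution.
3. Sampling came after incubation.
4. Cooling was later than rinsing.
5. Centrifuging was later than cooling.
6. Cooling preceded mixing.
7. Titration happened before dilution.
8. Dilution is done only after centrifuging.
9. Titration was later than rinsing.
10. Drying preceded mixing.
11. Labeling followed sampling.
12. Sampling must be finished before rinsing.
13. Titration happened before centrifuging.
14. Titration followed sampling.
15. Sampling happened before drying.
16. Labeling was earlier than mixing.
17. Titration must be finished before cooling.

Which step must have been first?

Incubation has a chain of constraints placing it before every other step, so incubation must be first.

incubation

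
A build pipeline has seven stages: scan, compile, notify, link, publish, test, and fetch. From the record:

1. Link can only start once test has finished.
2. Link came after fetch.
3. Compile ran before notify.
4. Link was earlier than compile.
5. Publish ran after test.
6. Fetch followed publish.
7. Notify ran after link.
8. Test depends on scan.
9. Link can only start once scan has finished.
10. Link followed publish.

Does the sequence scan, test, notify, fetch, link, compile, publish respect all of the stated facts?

no

The constraints require compile before notify, but in the proposed sequence notify appears ahead of compile. That one violation is enough.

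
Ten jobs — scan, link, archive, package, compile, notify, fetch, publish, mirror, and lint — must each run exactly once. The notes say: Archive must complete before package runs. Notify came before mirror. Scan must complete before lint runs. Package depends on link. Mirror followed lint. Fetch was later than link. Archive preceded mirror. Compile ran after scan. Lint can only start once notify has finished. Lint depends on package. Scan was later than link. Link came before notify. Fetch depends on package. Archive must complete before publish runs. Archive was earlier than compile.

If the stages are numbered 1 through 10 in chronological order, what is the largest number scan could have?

Scan must come before compile, lint, and mirror — 3 stages forced after it.
Everything else can be placed before scan in some valid order, so scan can sit as late as position 10 − 3 = 7.

7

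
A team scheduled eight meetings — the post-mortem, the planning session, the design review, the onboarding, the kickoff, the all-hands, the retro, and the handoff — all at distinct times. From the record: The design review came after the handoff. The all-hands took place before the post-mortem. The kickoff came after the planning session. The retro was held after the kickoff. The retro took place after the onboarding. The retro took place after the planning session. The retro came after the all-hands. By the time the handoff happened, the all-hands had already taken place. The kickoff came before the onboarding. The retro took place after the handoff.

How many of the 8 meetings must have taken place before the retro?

5

Directly stated before the retro: the all-hands, the handoff, the kickoff, the onboarding, and the planning session.
No chain forces the design review (or any of the others) ahead of the retro.
That's the all-hands, the handoff, the kickoff, the onboarding, and the planning session — 5 in all.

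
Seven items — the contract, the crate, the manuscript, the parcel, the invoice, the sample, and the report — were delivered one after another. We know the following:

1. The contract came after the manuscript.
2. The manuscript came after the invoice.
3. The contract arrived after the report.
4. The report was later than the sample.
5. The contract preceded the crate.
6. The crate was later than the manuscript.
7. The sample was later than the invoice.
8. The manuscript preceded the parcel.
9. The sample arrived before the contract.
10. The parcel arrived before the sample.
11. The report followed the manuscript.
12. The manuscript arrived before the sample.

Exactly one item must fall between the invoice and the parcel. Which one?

the manuscript

Tracing the constraints gives the invoice → the manuscript → the parcel, so the manuscript sits after the invoice and before the parcel.
No other item is forced both after the invoice and before the parcel.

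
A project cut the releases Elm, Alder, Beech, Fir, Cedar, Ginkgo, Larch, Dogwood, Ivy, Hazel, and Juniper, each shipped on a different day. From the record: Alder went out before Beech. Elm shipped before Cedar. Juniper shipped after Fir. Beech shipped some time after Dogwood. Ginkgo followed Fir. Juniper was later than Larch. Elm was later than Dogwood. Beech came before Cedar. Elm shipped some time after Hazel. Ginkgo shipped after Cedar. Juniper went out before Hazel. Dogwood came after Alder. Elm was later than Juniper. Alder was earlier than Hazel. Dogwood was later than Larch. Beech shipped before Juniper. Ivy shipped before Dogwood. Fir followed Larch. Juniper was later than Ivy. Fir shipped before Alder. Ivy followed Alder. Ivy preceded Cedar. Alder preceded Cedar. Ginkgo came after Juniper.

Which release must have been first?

Larch

Larch has a chain of constraints placing it before every other release, so Larch must be first.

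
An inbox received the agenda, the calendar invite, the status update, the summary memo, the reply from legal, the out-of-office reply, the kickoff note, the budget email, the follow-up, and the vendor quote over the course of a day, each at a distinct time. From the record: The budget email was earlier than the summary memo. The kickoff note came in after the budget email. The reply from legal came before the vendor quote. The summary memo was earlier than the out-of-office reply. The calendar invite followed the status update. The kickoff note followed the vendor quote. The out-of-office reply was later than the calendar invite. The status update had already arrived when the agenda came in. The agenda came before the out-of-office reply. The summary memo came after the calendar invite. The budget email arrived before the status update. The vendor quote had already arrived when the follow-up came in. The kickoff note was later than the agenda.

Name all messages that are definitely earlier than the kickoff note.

Directly stated before the kickoff note: the agenda, the budget email, and the vendor quote.
The reply from legal reaches the kickoff note via the reply from legal → the vendor quote → the kickoff note.
The status update reaches the kickoff note via the status update → the agenda → the kickoff note.

the agenda, the budget email, the reply from legal, the status update, the vendor quote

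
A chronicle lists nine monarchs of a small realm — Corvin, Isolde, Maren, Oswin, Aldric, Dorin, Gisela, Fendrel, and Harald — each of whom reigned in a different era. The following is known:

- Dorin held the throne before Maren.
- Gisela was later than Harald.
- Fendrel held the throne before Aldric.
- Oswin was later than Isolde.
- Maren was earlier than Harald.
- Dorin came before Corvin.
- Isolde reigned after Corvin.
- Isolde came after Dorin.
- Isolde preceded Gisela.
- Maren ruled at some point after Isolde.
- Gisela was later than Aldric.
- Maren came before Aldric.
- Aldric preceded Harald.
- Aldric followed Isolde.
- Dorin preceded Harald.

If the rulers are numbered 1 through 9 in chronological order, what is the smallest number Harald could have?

Aldric, Corvin, Dorin, Fendrel, Isolde, and Maren must all come before Harald — 6 forced predecessors.
Nothing else is forced ahead of Harald, so their earliest slot is position 6 + 1 = 7.

7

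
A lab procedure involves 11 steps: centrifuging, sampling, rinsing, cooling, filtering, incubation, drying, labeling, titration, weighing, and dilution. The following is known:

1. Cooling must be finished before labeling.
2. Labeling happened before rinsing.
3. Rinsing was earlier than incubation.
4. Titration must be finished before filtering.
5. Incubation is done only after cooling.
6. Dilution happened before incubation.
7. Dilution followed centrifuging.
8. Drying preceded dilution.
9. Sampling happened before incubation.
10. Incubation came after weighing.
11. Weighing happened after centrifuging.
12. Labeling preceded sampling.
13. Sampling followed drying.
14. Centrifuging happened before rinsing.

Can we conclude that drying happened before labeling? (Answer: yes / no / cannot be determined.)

cannot be determined

No chain of stated constraints runs from drying to labeling, and none runs from labeling to drying either.
So the relative order of drying and labeling is not fixed by the given facts.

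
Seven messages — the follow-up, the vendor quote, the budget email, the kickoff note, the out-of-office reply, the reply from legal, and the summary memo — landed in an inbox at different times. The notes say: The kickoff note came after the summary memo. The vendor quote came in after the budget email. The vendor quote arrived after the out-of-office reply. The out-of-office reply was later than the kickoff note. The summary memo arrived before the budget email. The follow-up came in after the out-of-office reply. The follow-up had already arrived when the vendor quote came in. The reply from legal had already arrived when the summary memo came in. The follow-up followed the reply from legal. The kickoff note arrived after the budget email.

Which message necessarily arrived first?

The reply from legal has a chain of constraints placing it before every other message, so the reply from legal must be first.

the reply from legal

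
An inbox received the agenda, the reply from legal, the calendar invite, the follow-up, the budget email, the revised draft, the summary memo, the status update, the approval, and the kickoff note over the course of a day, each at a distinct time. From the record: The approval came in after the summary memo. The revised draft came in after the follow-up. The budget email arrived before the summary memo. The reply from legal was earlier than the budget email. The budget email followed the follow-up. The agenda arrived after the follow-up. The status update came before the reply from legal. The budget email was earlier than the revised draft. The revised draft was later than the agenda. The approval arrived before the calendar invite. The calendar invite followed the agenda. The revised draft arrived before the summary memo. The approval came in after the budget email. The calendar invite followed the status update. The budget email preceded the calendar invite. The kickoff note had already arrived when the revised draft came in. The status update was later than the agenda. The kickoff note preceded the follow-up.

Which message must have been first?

The kickoff note has a chain of constraints placing it before every other message, so the kickoff note must be first.

the kickoff note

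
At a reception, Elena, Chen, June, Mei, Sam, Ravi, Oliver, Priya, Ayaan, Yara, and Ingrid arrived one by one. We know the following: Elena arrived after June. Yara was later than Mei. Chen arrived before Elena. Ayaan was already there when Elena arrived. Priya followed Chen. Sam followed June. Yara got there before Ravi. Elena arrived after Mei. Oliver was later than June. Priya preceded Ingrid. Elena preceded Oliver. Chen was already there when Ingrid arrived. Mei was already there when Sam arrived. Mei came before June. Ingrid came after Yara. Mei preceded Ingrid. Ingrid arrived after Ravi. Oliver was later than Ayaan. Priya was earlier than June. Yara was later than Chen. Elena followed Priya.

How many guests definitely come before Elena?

5

Directly stated before Elena: Ayaan, Chen, June, Mei, and Priya.
No chain forces Oliver (or any of the others) ahead of Elena.
That's Ayaan, Chen, June, Mei, and Priya — 5 in all.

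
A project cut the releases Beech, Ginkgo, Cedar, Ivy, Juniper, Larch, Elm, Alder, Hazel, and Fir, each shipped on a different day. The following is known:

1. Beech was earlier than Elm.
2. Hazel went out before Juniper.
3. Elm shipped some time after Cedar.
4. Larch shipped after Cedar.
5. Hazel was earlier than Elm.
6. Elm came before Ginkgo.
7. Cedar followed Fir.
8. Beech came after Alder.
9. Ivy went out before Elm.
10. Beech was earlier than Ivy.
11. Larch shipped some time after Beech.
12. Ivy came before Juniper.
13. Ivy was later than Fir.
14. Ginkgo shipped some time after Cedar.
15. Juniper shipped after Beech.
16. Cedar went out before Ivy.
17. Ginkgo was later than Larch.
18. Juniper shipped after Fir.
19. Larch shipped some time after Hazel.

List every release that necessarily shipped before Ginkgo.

Alder, Beech, Cedar, Elm, Fir, Hazel, Ivy, Larch

Directly stated before Ginkgo: Cedar, Elm, and Larch.
Alder reaches Ginkgo via Alder → Beech → Larch → Ginkgo.
Beech reaches Ginkgo via Beech → Larch → Ginkgo.
Fir reaches Ginkgo via Fir → Cedar → Ginkgo.
Likewise Hazel and Ivy each reach Ginkgo by chaining the stated constraints.
No chain forces Juniper ahead of Ginkgo.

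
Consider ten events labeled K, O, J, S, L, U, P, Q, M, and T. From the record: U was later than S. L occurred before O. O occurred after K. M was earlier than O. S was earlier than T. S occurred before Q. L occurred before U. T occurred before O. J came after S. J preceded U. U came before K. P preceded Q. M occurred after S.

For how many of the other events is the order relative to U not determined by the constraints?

4

Forced before U: J, L, and S; forced after U: K and O.
That leaves M, P, Q, and T with no forced order relative to U — 4.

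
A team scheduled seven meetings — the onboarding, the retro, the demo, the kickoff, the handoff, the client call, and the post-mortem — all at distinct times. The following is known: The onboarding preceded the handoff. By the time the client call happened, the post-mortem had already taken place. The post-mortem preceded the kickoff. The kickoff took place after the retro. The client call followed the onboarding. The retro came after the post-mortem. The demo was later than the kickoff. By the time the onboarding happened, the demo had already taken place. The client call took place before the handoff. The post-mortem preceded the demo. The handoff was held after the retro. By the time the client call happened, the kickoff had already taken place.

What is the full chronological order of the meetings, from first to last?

the post-mortem, the retro, the kickoff, the demo, the onboarding, the client call, the handoff

The constraints fix every adjacent pair, so only one ordering works:
the post-mortem → the retro → the kickoff → the demo → the onboarding → the client call → the handoff.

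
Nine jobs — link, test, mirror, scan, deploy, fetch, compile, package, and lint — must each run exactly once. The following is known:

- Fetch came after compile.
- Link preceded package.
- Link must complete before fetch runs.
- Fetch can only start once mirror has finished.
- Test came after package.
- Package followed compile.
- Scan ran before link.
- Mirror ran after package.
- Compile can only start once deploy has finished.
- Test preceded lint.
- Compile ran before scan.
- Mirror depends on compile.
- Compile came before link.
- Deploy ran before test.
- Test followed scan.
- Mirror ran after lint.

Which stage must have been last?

fetch

Every other stage has a chain of constraints placing it before fetch, so fetch is last.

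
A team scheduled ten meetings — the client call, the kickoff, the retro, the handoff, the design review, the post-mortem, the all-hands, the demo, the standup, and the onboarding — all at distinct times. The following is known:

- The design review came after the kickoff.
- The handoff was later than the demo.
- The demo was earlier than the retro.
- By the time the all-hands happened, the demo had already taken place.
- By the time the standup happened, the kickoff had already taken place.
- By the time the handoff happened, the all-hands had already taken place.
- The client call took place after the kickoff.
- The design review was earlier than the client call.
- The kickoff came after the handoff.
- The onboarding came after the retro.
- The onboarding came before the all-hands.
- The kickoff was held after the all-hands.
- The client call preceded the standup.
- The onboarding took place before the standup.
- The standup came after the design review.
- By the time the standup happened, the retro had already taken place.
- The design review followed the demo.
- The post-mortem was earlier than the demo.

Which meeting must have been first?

The post-mortem has a chain of constraints placing it before every other meeting, so the post-mortem must be first.

the post-mortem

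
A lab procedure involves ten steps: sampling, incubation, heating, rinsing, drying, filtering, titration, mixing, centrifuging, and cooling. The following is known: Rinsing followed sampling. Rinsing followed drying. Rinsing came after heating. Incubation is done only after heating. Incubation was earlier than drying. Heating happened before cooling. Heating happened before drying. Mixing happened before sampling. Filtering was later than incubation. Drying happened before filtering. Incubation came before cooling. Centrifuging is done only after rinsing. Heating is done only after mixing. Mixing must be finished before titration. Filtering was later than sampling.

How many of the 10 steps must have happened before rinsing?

5

Directly stated before rinsing: drying, heating, and sampling.
Incubation reaches rinsing via incubation → drying → rinsing.
Mixing reaches rinsing via mixing → sampling → rinsing.
No chain forces cooling (or any of the others) ahead of rinsing.
That's drying, heating, incubation, mixing, and sampling — 5 in all.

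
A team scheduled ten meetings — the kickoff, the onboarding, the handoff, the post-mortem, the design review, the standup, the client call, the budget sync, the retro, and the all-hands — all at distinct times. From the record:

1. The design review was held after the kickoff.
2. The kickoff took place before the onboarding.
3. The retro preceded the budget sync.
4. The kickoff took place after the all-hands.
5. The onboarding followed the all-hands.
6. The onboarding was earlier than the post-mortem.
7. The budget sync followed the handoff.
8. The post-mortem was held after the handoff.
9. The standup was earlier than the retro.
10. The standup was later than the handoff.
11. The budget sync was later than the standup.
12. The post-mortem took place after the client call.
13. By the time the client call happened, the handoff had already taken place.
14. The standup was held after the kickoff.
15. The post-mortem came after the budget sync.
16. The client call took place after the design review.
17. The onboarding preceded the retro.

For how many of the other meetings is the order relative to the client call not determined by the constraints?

Forced before the client call: the all-hands, the design review, the handoff, and the kickoff; forced after the client call: the post-mortem.
That leaves the budget sync, the onboarding, the retro, and the standup with no forced order relative to the client call — 4.

4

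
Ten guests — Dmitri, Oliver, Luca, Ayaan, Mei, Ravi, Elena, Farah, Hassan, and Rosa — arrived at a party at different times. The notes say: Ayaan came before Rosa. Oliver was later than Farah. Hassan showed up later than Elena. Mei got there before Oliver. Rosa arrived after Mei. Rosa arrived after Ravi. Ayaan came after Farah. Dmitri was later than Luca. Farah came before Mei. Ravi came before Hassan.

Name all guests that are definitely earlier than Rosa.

Directly stated before Rosa: Ayaan, Mei, and Ravi.
Farah reaches Rosa via Farah → Mei → Rosa.
No chain forces Luca (or any of the others) ahead of Rosa.

Ayaan, Farah, Mei, Ravi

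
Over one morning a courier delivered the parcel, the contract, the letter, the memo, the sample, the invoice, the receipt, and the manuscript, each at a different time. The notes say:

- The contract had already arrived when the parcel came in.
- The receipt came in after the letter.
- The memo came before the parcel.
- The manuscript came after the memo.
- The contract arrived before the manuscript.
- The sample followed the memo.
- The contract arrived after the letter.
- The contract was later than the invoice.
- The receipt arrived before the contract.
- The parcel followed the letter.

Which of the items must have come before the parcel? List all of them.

Directly stated before the parcel: the contract, the letter, and the memo.
The invoice reaches the parcel via the invoice → the contract → the parcel.
The receipt reaches the parcel via the receipt → the contract → the parcel.

the contract, the invoice, the letter, the memo, the receipt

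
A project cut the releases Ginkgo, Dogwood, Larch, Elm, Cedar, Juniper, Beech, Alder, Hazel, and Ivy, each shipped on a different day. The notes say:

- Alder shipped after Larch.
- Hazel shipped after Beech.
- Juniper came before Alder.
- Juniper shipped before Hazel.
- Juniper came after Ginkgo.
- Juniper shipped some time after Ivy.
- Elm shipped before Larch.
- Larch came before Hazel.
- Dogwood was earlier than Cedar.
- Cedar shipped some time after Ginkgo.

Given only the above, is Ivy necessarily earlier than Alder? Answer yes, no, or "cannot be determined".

Chain the constraints: Ivy → Juniper → Alder. Each link is directly stated, so Ivy comes before Alder.

yes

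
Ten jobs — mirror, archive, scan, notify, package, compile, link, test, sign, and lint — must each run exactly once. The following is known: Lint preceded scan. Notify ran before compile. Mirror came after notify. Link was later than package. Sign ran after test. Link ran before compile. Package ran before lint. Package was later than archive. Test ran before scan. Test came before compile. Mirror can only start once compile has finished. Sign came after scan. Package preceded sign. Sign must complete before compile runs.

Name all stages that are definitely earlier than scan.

archive, lint, package, test

Directly stated before scan: lint and test.
Archive reaches scan via archive → package → lint → scan.
Package reaches scan via package → lint → scan.
No chain forces link (or any of the others) ahead of scan.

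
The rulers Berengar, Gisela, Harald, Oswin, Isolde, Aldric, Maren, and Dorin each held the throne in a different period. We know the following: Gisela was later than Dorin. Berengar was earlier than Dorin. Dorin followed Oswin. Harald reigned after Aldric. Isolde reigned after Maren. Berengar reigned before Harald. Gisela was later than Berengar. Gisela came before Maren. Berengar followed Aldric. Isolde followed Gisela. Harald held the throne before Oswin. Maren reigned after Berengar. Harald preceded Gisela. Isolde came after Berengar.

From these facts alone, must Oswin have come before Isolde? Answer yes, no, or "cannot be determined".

yes

Chain the constraints: Oswin → Dorin → Gisela → Isolde. Each link is directly stated, so Oswin comes before Isolde.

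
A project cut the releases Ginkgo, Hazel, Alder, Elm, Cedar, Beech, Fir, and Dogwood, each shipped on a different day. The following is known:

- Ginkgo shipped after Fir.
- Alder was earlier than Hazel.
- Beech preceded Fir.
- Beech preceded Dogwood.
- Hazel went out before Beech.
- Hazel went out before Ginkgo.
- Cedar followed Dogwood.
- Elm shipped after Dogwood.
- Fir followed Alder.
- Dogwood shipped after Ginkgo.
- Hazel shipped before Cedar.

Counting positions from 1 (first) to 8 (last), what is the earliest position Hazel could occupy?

Alder must come before Hazel — 1 forced predecessor.
Nothing else is forced ahead of Hazel, so its earliest slot is position 1 + 1 = 2.

2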